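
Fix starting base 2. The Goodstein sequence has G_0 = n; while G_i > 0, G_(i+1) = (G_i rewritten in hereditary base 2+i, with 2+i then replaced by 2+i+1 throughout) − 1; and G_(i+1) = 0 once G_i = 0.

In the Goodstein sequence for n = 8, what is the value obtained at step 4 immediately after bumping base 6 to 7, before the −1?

1647196

[0] 8 ≡ 2^(2 + 1) (base 2). Lift 3: 81. −1: 80.
[1] 80 ≡ 2·3^3 + 2·3^2 + 2·3 + 2 (base 3). Lift 4: 554. −1: 553.
[2] 553 ≡ 2·4^4 + 2·4^2 + 2·4 + 1 (base 4). Lift 5: 6311. −1: 6310.
[3] 6310 ≡ 2·5^5 + 2·5^2 + 2·5 (base 5). Lift 6: 93396. −1: 93395.
[4] 93395 ≡ 2·6^6 + 2·6^2 + 6 + 5 (base 6). Lift 7: 1647196. −1: 1647195.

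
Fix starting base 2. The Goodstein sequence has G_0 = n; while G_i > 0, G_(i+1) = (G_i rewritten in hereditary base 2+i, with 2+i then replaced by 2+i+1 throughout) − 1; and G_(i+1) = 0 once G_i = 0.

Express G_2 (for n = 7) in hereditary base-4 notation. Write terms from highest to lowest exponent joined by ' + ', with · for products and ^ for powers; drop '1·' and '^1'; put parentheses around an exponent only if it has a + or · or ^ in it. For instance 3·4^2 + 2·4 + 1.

4^4 + 3

G_0=7  [base 2] 2^2 + 2 + 1  →[2↦3]→  3^3 + 3 + 1 = 31  −1 ⇒ G_1=30
G_1=30  [base 3] 3^3 + 3  →[3↦4]→  4^4 + 4 = 260  −1 ⇒ G_2=259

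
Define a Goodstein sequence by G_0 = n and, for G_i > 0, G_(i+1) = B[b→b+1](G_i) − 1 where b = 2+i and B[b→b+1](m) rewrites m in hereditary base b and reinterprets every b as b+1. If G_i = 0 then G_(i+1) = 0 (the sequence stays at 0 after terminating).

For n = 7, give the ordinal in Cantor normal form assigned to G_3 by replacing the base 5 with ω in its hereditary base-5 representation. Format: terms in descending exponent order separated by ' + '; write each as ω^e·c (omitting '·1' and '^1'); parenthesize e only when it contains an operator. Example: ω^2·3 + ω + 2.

ω^ω + 2

7 —HB2→ 2^2 + 2 + 1 —bump→ 3^3 + 3 + 1 = 31 —(−1)→ 30
30 —HB3→ 3^3 + 3 —bump→ 4^4 + 4 = 260 —(−1)→ 259
259 —HB4→ 4^4 + 3 —bump→ 5^5 + 3 = 3128 —(−1)→ 3127
3127 —HB5→ 5^5 + 2 —bump→ 6^6 + 2 = 46658 —(−1)→ 46657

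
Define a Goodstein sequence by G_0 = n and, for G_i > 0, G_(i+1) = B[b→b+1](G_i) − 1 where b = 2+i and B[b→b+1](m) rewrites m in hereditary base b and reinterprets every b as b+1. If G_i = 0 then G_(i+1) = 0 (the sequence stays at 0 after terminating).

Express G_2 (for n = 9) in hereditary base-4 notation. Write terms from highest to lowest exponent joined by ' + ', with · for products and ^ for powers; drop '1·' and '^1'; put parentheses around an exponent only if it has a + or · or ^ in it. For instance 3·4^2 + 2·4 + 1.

G_0=9  [base 2] 2^(2 + 1) + 1  →[2↦3]→  3^(3 + 1) + 1 = 82  −1 ⇒ G_1=81
G_1=81  [base 3] 3^(3 + 1)  →[3↦4]→  4^(4 + 1) = 1024  −1 ⇒ G_2=1023
G_2=1023  [base 4] 3·4^4 + 3·4^3 + 3·4^2 + 3·4 + 3  →[4↦5]→  3·5^5 + 3·5^3 + 3·5^2 + 3·5 + 3 = 9843  −1 ⇒ G_3=9842

3·4^4 + 3·4^3 + 3·4^2 + 3·4 + 3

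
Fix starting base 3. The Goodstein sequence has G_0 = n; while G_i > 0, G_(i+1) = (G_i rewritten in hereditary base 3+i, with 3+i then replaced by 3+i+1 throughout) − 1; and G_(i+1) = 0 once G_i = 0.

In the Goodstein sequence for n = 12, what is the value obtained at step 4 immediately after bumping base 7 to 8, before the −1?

64

base 3: 12 = 3^2 + 3; at 4: 4^2 + 4 = 20; next = 19
base 4: 19 = 4^2 + 3; at 5: 5^2 + 3 = 28; next = 27
base 5: 27 = 5^2 + 2; at 6: 6^2 + 2 = 38; next = 37
base 6: 37 = 6^2 + 1; at 7: 7^2 + 1 = 50; next = 49
base 7: 49 = 7^2; at 8: 8^2 = 64; next = 63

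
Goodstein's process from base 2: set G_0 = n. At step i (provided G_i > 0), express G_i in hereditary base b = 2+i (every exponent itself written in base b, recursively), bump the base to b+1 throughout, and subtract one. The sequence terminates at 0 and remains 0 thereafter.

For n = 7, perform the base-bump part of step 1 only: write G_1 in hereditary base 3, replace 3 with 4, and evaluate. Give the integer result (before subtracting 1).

[0] 7 ≡ 2^2 + 2 + 1 (base 2). Lift 3: 31. −1: 30.
[1] 30 ≡ 3^3 + 3 (base 3). Lift 4: 260. −1: 259.

260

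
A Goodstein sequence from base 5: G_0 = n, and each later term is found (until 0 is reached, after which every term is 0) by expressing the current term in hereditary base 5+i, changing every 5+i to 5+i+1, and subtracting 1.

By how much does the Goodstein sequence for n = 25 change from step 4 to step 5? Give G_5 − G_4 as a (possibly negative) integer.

4

25 —HB5→ 5^2 —bump→ 6^2 = 36 —(−1)→ 35
35 —HB6→ 5·6 + 5 —bump→ 5·7 + 5 = 40 —(−1)→ 39
39 —HB7→ 5·7 + 4 —bump→ 5·8 + 4 = 44 —(−1)→ 43
43 —HB8→ 5·8 + 3 —bump→ 5·9 + 3 = 48 —(−1)→ 47
47 —HB9→ 5·9 + 2 —bump→ 5·10 + 2 = 52 —(−1)→ 51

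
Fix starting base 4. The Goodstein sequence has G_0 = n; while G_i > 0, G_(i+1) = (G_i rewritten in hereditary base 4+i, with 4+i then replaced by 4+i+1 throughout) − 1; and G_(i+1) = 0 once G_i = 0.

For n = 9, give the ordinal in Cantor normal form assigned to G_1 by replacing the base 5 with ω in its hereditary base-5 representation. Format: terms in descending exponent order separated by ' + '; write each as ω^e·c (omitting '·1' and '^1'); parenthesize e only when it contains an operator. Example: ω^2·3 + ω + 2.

(0) 9|_4 = 2·4 + 1 ↦ 2·5 + 1|_5 = 11 ⇒ 10
(1) 10|_5 = 2·5 ↦ 2·6|_6 = 12 ⇒ 11

ω·2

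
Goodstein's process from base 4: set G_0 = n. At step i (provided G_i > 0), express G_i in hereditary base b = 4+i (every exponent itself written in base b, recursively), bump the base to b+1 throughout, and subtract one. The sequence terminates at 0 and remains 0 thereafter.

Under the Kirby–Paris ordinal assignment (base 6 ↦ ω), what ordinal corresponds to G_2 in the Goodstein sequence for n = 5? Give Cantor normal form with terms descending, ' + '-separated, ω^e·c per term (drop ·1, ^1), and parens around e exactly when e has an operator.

5

G_0=5  [base 4] 4 + 1  →[4↦5]→  5 + 1 = 6  −1 ⇒ G_1=5
G_1=5  [base 5] 5  →[5↦6]→  6 = 6  −1 ⇒ G_2=5
G_2=5  [base 6] 5  →[6↦7]→  5 = 5  −1 ⇒ G_3=4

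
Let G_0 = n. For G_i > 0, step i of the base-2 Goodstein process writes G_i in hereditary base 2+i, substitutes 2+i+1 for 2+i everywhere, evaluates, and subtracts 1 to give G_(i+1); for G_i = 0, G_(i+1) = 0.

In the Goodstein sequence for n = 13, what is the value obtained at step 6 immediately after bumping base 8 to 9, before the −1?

13 —HB2→ 2^(2 + 1) + 2^2 + 1 —bump→ 3^(3 + 1) + 3^3 + 1 = 109 —(−1)→ 108
108 —HB3→ 3^(3 + 1) + 3^3 —bump→ 4^(4 + 1) + 4^4 = 1280 —(−1)→ 1279
1279 —HB4→ 4^(4 + 1) + 3·4^3 + 3·4^2 + 3·4 + 3 —bump→ 5^(5 + 1) + 3·5^3 + 3·5^2 + 3·5 + 3 = 16093 —(−1)→ 16092
16092 —HB5→ 5^(5 + 1) + 3·5^3 + 3·5^2 + 3·5 + 2 —bump→ 6^(6 + 1) + 3·6^3 + 3·6^2 + 3·6 + 2 = 280712 —(−1)→ 280711
280711 —HB6→ 6^(6 + 1) + 3·6^3 + 3·6^2 + 3·6 + 1 —bump→ 7^(7 + 1) + 3·7^3 + 3·7^2 + 3·7 + 1 = 5765999 —(−1)→ 5765998
5765998 —HB7→ 7^(7 + 1) + 3·7^3 + 3·7^2 + 3·7 —bump→ 8^(8 + 1) + 3·8^3 + 3·8^2 + 3·8 = 134219480 —(−1)→ 134219479

3486786856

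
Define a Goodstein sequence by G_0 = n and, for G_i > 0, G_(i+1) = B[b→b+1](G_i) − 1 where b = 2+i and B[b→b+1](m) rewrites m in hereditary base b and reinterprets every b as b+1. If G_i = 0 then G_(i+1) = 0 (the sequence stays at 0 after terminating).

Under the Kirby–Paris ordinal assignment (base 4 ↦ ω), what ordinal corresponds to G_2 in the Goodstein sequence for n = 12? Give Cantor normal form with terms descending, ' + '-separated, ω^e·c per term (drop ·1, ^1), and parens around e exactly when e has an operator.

base 2: 12 = 2^(2 + 1) + 2^2; at 3: 3^(3 + 1) + 3^3 = 108; next = 107
base 3: 107 = 3^(3 + 1) + 2·3^2 + 2·3 + 2; at 4: 4^(4 + 1) + 2·4^2 + 2·4 + 2 = 1066; next = 1065
base 4: 1065 = 4^(4 + 1) + 2·4^2 + 2·4 + 1; at 5: 5^(5 + 1) + 2·5^2 + 2·5 + 1 = 15686; next = 15685

ω^(ω + 1) + ω^2·2 + ω·2 + 1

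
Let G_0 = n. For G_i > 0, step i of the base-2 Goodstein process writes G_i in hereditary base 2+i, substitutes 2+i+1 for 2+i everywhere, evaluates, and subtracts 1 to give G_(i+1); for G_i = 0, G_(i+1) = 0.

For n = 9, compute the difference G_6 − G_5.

[0] 9 ≡ 2^(2 + 1) + 1 (base 2). Lift 3: 82. −1: 81.
[1] 81 ≡ 3^(3 + 1) (base 3). Lift 4: 1024. −1: 1023.
[2] 1023 ≡ 3·4^4 + 3·4^3 + 3·4^2 + 3·4 + 3 (base 4). Lift 5: 9843. −1: 9842.
[3] 9842 ≡ 3·5^5 + 3·5^3 + 3·5^2 + 3·5 + 2 (base 5). Lift 6: 140744. −1: 140743.
[4] 140743 ≡ 3·6^6 + 3·6^3 + 3·6^2 + 3·6 + 1 (base 6). Lift 7: 2471827. −1: 2471826.
[5] 2471826 ≡ 3·7^7 + 3·7^3 + 3·7^2 + 3·7 (base 7). Lift 8: 50333400. −1: 50333399.

47861573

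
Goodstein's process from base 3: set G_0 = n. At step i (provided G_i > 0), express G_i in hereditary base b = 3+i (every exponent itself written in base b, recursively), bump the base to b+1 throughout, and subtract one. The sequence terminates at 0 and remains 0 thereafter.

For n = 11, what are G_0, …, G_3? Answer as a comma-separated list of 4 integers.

11, 17, 25, 35

i=0: 11 = 3^2 + 2 (b=3); 3→4: 4^2 + 2 = 18; 18−1 = 17
i=1: 17 = 4^2 + 1 (b=4); 4→5: 5^2 + 1 = 26; 26−1 = 25
i=2: 25 = 5^2 (b=5); 5→6: 6^2 = 36; 36−1 = 35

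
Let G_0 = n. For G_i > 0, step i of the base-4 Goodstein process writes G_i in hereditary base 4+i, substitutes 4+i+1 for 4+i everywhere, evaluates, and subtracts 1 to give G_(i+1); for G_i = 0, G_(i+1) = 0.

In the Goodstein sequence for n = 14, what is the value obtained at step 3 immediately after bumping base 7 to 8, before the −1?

22

i=0: 14 = 3·4 + 2 (b=4); 4→5: 3·5 + 2 = 17; 17−1 = 16
i=1: 16 = 3·5 + 1 (b=5); 5→6: 3·6 + 1 = 19; 19−1 = 18
i=2: 18 = 3·6 (b=6); 6→7: 3·7 = 21; 21−1 = 20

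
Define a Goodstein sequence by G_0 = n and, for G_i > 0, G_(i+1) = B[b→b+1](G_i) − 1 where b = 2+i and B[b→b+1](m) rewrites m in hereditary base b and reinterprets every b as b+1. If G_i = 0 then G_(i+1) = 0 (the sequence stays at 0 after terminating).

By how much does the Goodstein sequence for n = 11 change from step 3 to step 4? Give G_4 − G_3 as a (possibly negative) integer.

264310

G_0 = 11. HB_2(11) = 2^(2 + 1) + 2 + 1. Bump = 85. G_1 = 84.
G_1 = 84. HB_3(84) = 3^(3 + 1) + 3. Bump = 1028. G_2 = 1027.
G_2 = 1027. HB_4(1027) = 4^(4 + 1) + 3. Bump = 15628. G_3 = 15627.
G_3 = 15627. HB_5(15627) = 5^(5 + 1) + 2. Bump = 279938. G_4 = 279937.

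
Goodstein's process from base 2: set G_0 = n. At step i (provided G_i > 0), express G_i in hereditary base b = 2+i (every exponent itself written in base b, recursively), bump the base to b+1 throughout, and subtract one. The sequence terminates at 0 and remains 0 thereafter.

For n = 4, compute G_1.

26

[0] 4 ≡ 2^2 (base 2). Lift 3: 27. −1: 26.
[1] 26 ≡ 2·3^2 + 2·3 + 2 (base 3). Lift 4: 42. −1: 41.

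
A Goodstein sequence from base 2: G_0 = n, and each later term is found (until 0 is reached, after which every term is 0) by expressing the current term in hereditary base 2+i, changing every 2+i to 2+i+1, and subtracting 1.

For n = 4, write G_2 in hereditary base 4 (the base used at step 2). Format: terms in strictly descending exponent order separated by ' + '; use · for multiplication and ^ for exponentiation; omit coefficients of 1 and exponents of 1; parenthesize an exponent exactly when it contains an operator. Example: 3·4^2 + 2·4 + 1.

2·4^2 + 2·4 + 1

(0) 4|_2 = 2^2 ↦ 3^3|_3 = 27 ⇒ 26
(1) 26|_3 = 2·3^2 + 2·3 + 2 ↦ 2·4^2 + 2·4 + 2|_4 = 42 ⇒ 41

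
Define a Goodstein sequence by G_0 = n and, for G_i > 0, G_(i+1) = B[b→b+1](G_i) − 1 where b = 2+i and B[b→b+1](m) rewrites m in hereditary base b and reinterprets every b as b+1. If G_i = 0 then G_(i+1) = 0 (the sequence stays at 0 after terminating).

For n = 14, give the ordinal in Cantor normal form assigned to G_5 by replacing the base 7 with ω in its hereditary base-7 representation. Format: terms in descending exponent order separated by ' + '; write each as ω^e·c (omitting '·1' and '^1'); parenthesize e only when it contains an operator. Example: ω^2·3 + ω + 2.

ω^(ω + 1) + ω^5·5 + ω^4·5 + ω^3·5 + ω^2·5 + ω·5 + 4

G_0 = 14. HB_2(14) = 2^(2 + 1) + 2^2 + 2. Bump = 111. G_1 = 110.
G_1 = 110. HB_3(110) = 3^(3 + 1) + 3^3 + 2. Bump = 1282. G_2 = 1281.
G_2 = 1281. HB_4(1281) = 4^(4 + 1) + 4^4 + 1. Bump = 18751. G_3 = 18750.
G_3 = 18750. HB_5(18750) = 5^(5 + 1) + 5^5. Bump = 326592. G_4 = 326591.
G_4 = 326591. HB_6(326591) = 6^(6 + 1) + 5·6^5 + 5·6^4 + 5·6^3 + 5·6^2 + 5·6 + 5. Bump = 5862841. G_5 = 5862840.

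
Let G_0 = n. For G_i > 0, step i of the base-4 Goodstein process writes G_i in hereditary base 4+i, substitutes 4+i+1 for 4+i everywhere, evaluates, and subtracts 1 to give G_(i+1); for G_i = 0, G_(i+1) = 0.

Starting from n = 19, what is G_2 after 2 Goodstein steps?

i=0: 19 = 4^2 + 3 (b=4); 4→5: 5^2 + 3 = 28; 28−1 = 27
i=1: 27 = 5^2 + 2 (b=5); 5→6: 6^2 + 2 = 38; 38−1 = 37
i=2: 37 = 6^2 + 1 (b=6); 6→7: 7^2 + 1 = 50; 50−1 = 49

37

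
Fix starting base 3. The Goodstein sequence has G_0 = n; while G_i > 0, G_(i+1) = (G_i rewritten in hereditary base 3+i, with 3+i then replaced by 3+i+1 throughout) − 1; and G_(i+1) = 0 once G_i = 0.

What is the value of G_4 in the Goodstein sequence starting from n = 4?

2

4 —HB3→ 3 + 1 —bump→ 4 + 1 = 5 —(−1)→ 4
4 —HB4→ 4 —bump→ 5 = 5 —(−1)→ 4
4 —HB5→ 4 —bump→ 4 = 4 —(−1)→ 3
3 —HB6→ 3 —bump→ 3 = 3 —(−1)→ 2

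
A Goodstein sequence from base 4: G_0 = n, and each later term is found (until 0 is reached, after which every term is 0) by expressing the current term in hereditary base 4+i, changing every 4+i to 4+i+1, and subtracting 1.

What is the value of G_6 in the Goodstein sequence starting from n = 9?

9 —HB4→ 2·4 + 1 —bump→ 2·5 + 1 = 11 —(−1)→ 10
10 —HB5→ 2·5 —bump→ 2·6 = 12 —(−1)→ 11
11 —HB6→ 6 + 5 —bump→ 7 + 5 = 12 —(−1)→ 11
11 —HB7→ 7 + 4 —bump→ 8 + 4 = 12 —(−1)→ 11
11 —HB8→ 8 + 3 —bump→ 9 + 3 = 12 —(−1)→ 11
11 —HB9→ 9 + 2 —bump→ 10 + 2 = 12 —(−1)→ 11
11 —HB10→ 10 + 1 —bump→ 11 + 1 = 12 —(−1)→ 11

11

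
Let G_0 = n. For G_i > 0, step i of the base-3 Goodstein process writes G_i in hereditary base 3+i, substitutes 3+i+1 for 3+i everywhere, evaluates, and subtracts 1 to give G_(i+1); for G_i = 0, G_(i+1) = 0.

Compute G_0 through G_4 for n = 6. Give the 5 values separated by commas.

(0) 6|_3 = 2·3 ↦ 2·4|_4 = 8 ⇒ 7
(1) 7|_4 = 4 + 3 ↦ 5 + 3|_5 = 8 ⇒ 7
(2) 7|_5 = 5 + 2 ↦ 6 + 2|_6 = 8 ⇒ 7
(3) 7|_6 = 6 + 1 ↦ 7 + 1|_7 = 8 ⇒ 7

6, 7, 7, 7, 7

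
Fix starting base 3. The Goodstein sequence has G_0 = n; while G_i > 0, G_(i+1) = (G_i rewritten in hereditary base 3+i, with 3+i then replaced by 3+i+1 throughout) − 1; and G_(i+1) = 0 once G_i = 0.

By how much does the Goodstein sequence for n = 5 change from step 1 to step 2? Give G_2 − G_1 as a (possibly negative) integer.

G_0 = 5. HB_3(5) = 3 + 2. Bump = 6. G_1 = 5.
G_1 = 5. HB_4(5) = 4 + 1. Bump = 6. G_2 = 5.

0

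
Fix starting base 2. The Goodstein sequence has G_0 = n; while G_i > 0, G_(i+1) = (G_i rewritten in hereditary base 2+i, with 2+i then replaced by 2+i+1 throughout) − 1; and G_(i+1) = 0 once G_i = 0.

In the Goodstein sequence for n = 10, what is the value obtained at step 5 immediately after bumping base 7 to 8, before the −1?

10 —HB2→ 2^(2 + 1) + 2 —bump→ 3^(3 + 1) + 3 = 84 —(−1)→ 83
83 —HB3→ 3^(3 + 1) + 2 —bump→ 4^(4 + 1) + 2 = 1026 —(−1)→ 1025
1025 —HB4→ 4^(4 + 1) + 1 —bump→ 5^(5 + 1) + 1 = 15626 —(−1)→ 15625
15625 —HB5→ 5^(5 + 1) —bump→ 6^(6 + 1) = 279936 —(−1)→ 279935
279935 —HB6→ 5·6^6 + 5·6^5 + 5·6^4 + 5·6^3 + 5·6^2 + 5·6 + 5 —bump→ 5·7^7 + 5·7^5 + 5·7^4 + 5·7^3 + 5·7^2 + 5·7 + 5 = 4215755 —(−1)→ 4215754

84073324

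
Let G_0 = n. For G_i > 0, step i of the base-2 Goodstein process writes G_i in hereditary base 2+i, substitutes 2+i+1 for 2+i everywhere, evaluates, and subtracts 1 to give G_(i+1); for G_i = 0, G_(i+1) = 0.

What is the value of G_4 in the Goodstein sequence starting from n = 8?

93395

(0) 8|_2 = 2^(2 + 1) ↦ 3^(3 + 1)|_3 = 81 ⇒ 80
(1) 80|_3 = 2·3^3 + 2·3^2 + 2·3 + 2 ↦ 2·4^4 + 2·4^2 + 2·4 + 2|_4 = 554 ⇒ 553
(2) 553|_4 = 2·4^4 + 2·4^2 + 2·4 + 1 ↦ 2·5^5 + 2·5^2 + 2·5 + 1|_5 = 6311 ⇒ 6310
(3) 6310|_5 = 2·5^5 + 2·5^2 + 2·5 ↦ 2·6^6 + 2·6^2 + 2·6|_6 = 93396 ⇒ 93395
(4) 93395|_6 = 2·6^6 + 2·6^2 + 6 + 5 ↦ 2·7^7 + 2·7^2 + 7 + 5|_7 = 1647196 ⇒ 1647195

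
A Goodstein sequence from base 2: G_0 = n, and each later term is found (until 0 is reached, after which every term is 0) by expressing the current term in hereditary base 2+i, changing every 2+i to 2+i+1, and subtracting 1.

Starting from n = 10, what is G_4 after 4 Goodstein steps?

279935

step 0: 10 = 2^(2 + 1) + 2; sub 3 for 2: 3^(3 + 1) + 3; = 84; G_1 = 84−1 = 83
step 1: 83 = 3^(3 + 1) + 2; sub 4 for 3: 4^(4 + 1) + 2; = 1026; G_2 = 1026−1 = 1025
step 2: 1025 = 4^(4 + 1) + 1; sub 5 for 4: 5^(5 + 1) + 1; = 15626; G_3 = 15626−1 = 15625
step 3: 15625 = 5^(5 + 1); sub 6 for 5: 6^(6 + 1); = 279936; G_4 = 279936−1 = 279935
step 4: 279935 = 5·6^6 + 5·6^5 + 5·6^4 + 5·6^3 + 5·6^2 + 5·6 + 5; sub 7 for 6: 5·7^7 + 5·7^5 + 5·7^4 + 5·7^3 + 5·7^2 + 5·7 + 5; = 4215755; G_5 = 4215755−1 = 4215754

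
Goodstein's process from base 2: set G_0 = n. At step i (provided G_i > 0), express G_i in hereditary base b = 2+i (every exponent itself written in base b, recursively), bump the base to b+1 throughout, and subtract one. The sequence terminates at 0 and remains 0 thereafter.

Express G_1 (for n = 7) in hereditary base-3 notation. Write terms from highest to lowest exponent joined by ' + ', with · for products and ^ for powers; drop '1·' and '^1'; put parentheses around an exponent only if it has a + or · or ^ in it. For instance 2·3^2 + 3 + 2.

3^3 + 3

7 —HB2→ 2^2 + 2 + 1 —bump→ 3^3 + 3 + 1 = 31 —(−1)→ 30
30 —HB3→ 3^3 + 3 —bump→ 4^4 + 4 = 260 —(−1)→ 259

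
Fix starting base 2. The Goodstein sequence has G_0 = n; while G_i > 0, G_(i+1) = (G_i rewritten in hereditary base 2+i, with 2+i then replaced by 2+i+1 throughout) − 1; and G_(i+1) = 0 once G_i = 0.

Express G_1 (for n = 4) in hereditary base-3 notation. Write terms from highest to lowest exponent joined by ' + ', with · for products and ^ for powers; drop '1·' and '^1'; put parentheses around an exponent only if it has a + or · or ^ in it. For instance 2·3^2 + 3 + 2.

step 0: 4 = 2^2; sub 3 for 2: 3^3; = 27; G_1 = 27−1 = 26
step 1: 26 = 2·3^2 + 2·3 + 2; sub 4 for 3: 2·4^2 + 2·4 + 2; = 42; G_2 = 42−1 = 41

2·3^2 + 2·3 + 2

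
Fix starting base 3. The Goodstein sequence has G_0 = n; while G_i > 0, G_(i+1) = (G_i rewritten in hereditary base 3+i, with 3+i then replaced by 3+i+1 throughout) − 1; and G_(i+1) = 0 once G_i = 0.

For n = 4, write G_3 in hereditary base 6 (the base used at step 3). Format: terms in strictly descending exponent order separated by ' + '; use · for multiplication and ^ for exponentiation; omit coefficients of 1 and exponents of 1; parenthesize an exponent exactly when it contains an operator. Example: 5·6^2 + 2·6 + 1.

3

(0) 4|_3 = 3 + 1 ↦ 4 + 1|_4 = 5 ⇒ 4
(1) 4|_4 = 4 ↦ 5|_5 = 5 ⇒ 4
(2) 4|_5 = 4 ↦ 4|_6 = 4 ⇒ 3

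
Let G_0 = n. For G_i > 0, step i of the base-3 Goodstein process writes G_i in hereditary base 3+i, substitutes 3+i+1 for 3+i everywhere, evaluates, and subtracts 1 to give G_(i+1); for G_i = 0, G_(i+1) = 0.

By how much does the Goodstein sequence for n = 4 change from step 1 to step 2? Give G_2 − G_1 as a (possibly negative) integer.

0

i=0: 4 = 3 + 1 (b=3); 3→4: 4 + 1 = 5; 5−1 = 4
i=1: 4 = 4 (b=4); 4→5: 5 = 5; 5−1 = 4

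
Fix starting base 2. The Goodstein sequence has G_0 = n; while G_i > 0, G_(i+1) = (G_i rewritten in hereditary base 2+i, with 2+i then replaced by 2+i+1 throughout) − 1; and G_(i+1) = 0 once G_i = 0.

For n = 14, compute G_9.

3138429262496

step 0: 14 = 2^(2 + 1) + 2^2 + 2; sub 3 for 2: 3^(3 + 1) + 3^3 + 3; = 111; G_1 = 111−1 = 110
step 1: 110 = 3^(3 + 1) + 3^3 + 2; sub 4 for 3: 4^(4 + 1) + 4^4 + 2; = 1282; G_2 = 1282−1 = 1281
step 2: 1281 = 4^(4 + 1) + 4^4 + 1; sub 5 for 4: 5^(5 + 1) + 5^5 + 1; = 18751; G_3 = 18751−1 = 18750
step 3: 18750 = 5^(5 + 1) + 5^5; sub 6 for 5: 6^(6 + 1) + 6^6; = 326592; G_4 = 326592−1 = 326591
step 4: 326591 = 6^(6 + 1) + 5·6^5 + 5·6^4 + 5·6^3 + 5·6^2 + 5·6 + 5; sub 7 for 6: 7^(7 + 1) + 5·7^5 + 5·7^4 + 5·7^3 + 5·7^2 + 5·7 + 5; = 5862841; G_5 = 5862841−1 = 5862840
step 5: 5862840 = 7^(7 + 1) + 5·7^5 + 5·7^4 + 5·7^3 + 5·7^2 + 5·7 + 4; sub 8 for 7: 8^(8 + 1) + 5·8^5 + 5·8^4 + 5·8^3 + 5·8^2 + 5·8 + 4; = 134404972; G_6 = 134404972−1 = 134404971
step 6: 134404971 = 8^(8 + 1) + 5·8^5 + 5·8^4 + 5·8^3 + 5·8^2 + 5·8 + 3; sub 9 for 8: 9^(9 + 1) + 5·9^5 + 5·9^4 + 5·9^3 + 5·9^2 + 5·9 + 3; = 3487116549; G_7 = 3487116549−1 = 3487116548
step 7: 3487116548 = 9^(9 + 1) + 5·9^5 + 5·9^4 + 5·9^3 + 5·9^2 + 5·9 + 2; sub 10 for 9: 10^(10 + 1) + 5·10^5 + 5·10^4 + 5·10^3 + 5·10^2 + 5·10 + 2; = 100000555552; G_8 = 100000555552−1 = 100000555551
step 8: 100000555551 = 10^(10 + 1) + 5·10^5 + 5·10^4 + 5·10^3 + 5·10^2 + 5·10 + 1; sub 11 for 10: 11^(11 + 1) + 5·11^5 + 5·11^4 + 5·11^3 + 5·11^2 + 5·11 + 1; = 3138429262497; G_9 = 3138429262497−1 = 3138429262496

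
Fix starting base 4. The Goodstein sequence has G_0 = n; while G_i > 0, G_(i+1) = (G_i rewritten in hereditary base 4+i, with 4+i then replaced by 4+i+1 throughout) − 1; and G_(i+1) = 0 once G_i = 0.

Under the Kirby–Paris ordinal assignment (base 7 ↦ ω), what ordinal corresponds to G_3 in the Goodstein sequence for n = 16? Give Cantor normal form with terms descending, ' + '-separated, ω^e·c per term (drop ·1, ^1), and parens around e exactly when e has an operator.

ω·4 + 2

i=0: 16 = 4^2 (b=4); 4→5: 5^2 = 25; 25−1 = 24
i=1: 24 = 4·5 + 4 (b=5); 5→6: 4·6 + 4 = 28; 28−1 = 27
i=2: 27 = 4·6 + 3 (b=6); 6→7: 4·7 + 3 = 31; 31−1 = 30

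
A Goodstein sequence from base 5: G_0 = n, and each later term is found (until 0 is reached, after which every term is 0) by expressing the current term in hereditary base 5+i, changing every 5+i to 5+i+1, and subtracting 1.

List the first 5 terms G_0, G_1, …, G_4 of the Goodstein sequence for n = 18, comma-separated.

(0) 18|_5 = 3·5 + 3 ↦ 3·6 + 3|_6 = 21 ⇒ 20
(1) 20|_6 = 3·6 + 2 ↦ 3·7 + 2|_7 = 23 ⇒ 22
(2) 22|_7 = 3·7 + 1 ↦ 3·8 + 1|_8 = 25 ⇒ 24
(3) 24|_8 = 3·8 ↦ 3·9|_9 = 27 ⇒ 26

18, 20, 22, 24, 26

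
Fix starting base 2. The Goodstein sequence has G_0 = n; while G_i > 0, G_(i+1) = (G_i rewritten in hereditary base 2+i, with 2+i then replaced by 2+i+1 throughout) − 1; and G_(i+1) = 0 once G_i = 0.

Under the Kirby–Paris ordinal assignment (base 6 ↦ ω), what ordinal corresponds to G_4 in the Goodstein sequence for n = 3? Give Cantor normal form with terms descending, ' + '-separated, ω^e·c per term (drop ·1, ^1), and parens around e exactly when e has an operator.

1

base 2: 3 = 2 + 1; at 3: 3 + 1 = 4; next = 3
base 3: 3 = 3; at 4: 4 = 4; next = 3
base 4: 3 = 3; at 5: 3 = 3; next = 2
base 5: 2 = 2; at 6: 2 = 2; next = 1
base 6: 1 = 1; at 7: 1 = 1; next = 0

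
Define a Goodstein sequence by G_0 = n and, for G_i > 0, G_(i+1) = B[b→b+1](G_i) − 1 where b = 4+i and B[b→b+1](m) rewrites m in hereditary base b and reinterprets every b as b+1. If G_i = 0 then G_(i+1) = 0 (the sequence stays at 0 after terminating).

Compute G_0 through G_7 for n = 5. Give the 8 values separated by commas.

5, 5, 5, 4, 3, 2, 1, 0

G_0=5  [base 4] 4 + 1  →[4↦5]→  5 + 1 = 6  −1 ⇒ G_1=5
G_1=5  [base 5] 5  →[5↦6]→  6 = 6  −1 ⇒ G_2=5
G_2=5  [base 6] 5  →[6↦7]→  5 = 5  −1 ⇒ G_3=4
G_3=4  [base 7] 4  →[7↦8]→  4 = 4  −1 ⇒ G_4=3
G_4=3  [base 8] 3  →[8↦9]→  3 = 3  −1 ⇒ G_5=2
G_5=2  [base 9] 2  →[9↦10]→  2 = 2  −1 ⇒ G_6=1
G_6=1  [base 10] 1  →[10↦11]→  1 = 1  −1 ⇒ G_7=0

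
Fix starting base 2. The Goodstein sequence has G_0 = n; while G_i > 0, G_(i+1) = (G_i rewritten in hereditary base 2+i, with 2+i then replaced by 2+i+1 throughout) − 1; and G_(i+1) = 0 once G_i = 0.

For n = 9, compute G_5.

G_0 = 9. HB_2(9) = 2^(2 + 1) + 1. Bump = 82. G_1 = 81.
G_1 = 81. HB_3(81) = 3^(3 + 1). Bump = 1024. G_2 = 1023.
G_2 = 1023. HB_4(1023) = 3·4^4 + 3·4^3 + 3·4^2 + 3·4 + 3. Bump = 9843. G_3 = 9842.
G_3 = 9842. HB_5(9842) = 3·5^5 + 3·5^3 + 3·5^2 + 3·5 + 2. Bump = 140744. G_4 = 140743.
G_4 = 140743. HB_6(140743) = 3·6^6 + 3·6^3 + 3·6^2 + 3·6 + 1. Bump = 2471827. G_5 = 2471826.
G_5 = 2471826. HB_7(2471826) = 3·7^7 + 3·7^3 + 3·7^2 + 3·7. Bump = 50333400. G_6 = 50333399.

2471826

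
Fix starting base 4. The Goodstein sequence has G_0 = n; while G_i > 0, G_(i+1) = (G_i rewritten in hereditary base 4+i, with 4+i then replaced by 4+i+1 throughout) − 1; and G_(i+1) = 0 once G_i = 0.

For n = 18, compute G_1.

26

base 4: 18 = 4^2 + 2; at 5: 5^2 + 2 = 27; next = 26
base 5: 26 = 5^2 + 1; at 6: 6^2 + 1 = 37; next = 36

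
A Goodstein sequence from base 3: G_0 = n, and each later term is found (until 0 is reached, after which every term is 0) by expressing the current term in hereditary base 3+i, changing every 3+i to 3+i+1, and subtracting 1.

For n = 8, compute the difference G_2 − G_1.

1

G_0 = 8. HB_3(8) = 2·3 + 2. Bump = 10. G_1 = 9.
G_1 = 9. HB_4(9) = 2·4 + 1. Bump = 11. G_2 = 10.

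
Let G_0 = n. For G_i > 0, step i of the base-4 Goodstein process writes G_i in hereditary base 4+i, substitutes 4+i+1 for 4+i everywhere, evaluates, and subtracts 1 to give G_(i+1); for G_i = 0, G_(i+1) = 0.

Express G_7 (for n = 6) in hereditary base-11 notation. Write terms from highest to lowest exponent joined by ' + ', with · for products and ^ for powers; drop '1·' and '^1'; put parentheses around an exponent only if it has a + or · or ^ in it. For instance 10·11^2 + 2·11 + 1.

(0) 6|_4 = 4 + 2 ↦ 5 + 2|_5 = 7 ⇒ 6
(1) 6|_5 = 5 + 1 ↦ 6 + 1|_6 = 7 ⇒ 6
(2) 6|_6 = 6 ↦ 7|_7 = 7 ⇒ 6
(3) 6|_7 = 6 ↦ 6|_8 = 6 ⇒ 5
(4) 5|_8 = 5 ↦ 5|_9 = 5 ⇒ 4
(5) 4|_9 = 4 ↦ 4|_10 = 4 ⇒ 3
(6) 3|_10 = 3 ↦ 3|_11 = 3 ⇒ 2

2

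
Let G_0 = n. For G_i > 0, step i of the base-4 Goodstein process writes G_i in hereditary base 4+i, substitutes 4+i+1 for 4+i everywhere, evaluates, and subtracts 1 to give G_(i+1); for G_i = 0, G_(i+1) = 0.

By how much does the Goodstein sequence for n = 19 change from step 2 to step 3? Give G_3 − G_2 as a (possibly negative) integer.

12

(0) 19|_4 = 4^2 + 3 ↦ 5^2 + 3|_5 = 28 ⇒ 27
(1) 27|_5 = 5^2 + 2 ↦ 6^2 + 2|_6 = 38 ⇒ 37
(2) 37|_6 = 6^2 + 1 ↦ 7^2 + 1|_7 = 50 ⇒ 49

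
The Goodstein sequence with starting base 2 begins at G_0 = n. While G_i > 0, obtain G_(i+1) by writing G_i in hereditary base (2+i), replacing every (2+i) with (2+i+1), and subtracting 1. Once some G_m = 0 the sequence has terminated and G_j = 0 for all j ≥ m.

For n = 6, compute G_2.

(0) 6|_2 = 2^2 + 2 ↦ 3^3 + 3|_3 = 30 ⇒ 29
(1) 29|_3 = 3^3 + 2 ↦ 4^4 + 2|_4 = 258 ⇒ 257

257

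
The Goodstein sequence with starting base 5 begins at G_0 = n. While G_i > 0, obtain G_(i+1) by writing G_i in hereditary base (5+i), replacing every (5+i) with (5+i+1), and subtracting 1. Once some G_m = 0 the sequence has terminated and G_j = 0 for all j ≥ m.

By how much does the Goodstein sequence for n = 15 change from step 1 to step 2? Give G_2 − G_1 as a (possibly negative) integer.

1

[0] 15 ≡ 3·5 (base 5). Lift 6: 18. −1: 17.
[1] 17 ≡ 2·6 + 5 (base 6). Lift 7: 19. −1: 18.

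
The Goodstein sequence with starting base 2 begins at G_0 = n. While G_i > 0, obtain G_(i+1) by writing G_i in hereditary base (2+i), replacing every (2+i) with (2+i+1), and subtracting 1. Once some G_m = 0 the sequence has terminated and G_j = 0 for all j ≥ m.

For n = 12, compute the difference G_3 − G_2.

G_0=12  [base 2] 2^(2 + 1) + 2^2  →[2↦3]→  3^(3 + 1) + 3^3 = 108  −1 ⇒ G_1=107
G_1=107  [base 3] 3^(3 + 1) + 2·3^2 + 2·3 + 2  →[3↦4]→  4^(4 + 1) + 2·4^2 + 2·4 + 2 = 1066  −1 ⇒ G_2=1065
G_2=1065  [base 4] 4^(4 + 1) + 2·4^2 + 2·4 + 1  →[4↦5]→  5^(5 + 1) + 2·5^2 + 2·5 + 1 = 15686  −1 ⇒ G_3=15685

14620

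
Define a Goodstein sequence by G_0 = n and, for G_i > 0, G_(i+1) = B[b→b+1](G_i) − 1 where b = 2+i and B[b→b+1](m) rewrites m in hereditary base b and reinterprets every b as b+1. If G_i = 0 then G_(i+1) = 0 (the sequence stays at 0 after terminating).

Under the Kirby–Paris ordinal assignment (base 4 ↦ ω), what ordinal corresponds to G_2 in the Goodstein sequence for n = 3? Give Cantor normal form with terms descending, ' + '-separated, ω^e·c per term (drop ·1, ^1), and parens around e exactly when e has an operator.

3

G_0 = 3. HB_2(3) = 2 + 1. Bump = 4. G_1 = 3.
G_1 = 3. HB_3(3) = 3. Bump = 4. G_2 = 3.
G_2 = 3. HB_4(3) = 3. Bump = 3. G_3 = 2.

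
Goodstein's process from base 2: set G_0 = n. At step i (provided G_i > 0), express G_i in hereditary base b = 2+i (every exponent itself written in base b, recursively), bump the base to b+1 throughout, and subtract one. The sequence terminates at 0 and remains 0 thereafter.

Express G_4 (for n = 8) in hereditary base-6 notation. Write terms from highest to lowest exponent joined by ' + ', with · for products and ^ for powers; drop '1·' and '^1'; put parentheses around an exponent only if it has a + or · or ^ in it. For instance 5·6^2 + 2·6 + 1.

i=0: 8 = 2^(2 + 1) (b=2); 2→3: 3^(3 + 1) = 81; 81−1 = 80
i=1: 80 = 2·3^3 + 2·3^2 + 2·3 + 2 (b=3); 3→4: 2·4^4 + 2·4^2 + 2·4 + 2 = 554; 554−1 = 553
i=2: 553 = 2·4^4 + 2·4^2 + 2·4 + 1 (b=4); 4→5: 2·5^5 + 2·5^2 + 2·5 + 1 = 6311; 6311−1 = 6310
i=3: 6310 = 2·5^5 + 2·5^2 + 2·5 (b=5); 5→6: 2·6^6 + 2·6^2 + 2·6 = 93396; 93396−1 = 93395

2·6^6 + 2·6^2 + 6 + 5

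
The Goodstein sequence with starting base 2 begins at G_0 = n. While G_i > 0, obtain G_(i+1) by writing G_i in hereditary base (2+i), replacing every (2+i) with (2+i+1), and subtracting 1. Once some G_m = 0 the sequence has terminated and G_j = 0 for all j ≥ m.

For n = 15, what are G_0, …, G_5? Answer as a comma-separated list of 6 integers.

15, 111, 1283, 18752, 326593, 6588344

15 —HB2→ 2^(2 + 1) + 2^2 + 2 + 1 —bump→ 3^(3 + 1) + 3^3 + 3 + 1 = 112 —(−1)→ 111
111 —HB3→ 3^(3 + 1) + 3^3 + 3 —bump→ 4^(4 + 1) + 4^4 + 4 = 1284 —(−1)→ 1283
1283 —HB4→ 4^(4 + 1) + 4^4 + 3 —bump→ 5^(5 + 1) + 5^5 + 3 = 18753 —(−1)→ 18752
18752 —HB5→ 5^(5 + 1) + 5^5 + 2 —bump→ 6^(6 + 1) + 6^6 + 2 = 326594 —(−1)→ 326593
326593 —HB6→ 6^(6 + 1) + 6^6 + 1 —bump→ 7^(7 + 1) + 7^7 + 1 = 6588345 —(−1)→ 6588344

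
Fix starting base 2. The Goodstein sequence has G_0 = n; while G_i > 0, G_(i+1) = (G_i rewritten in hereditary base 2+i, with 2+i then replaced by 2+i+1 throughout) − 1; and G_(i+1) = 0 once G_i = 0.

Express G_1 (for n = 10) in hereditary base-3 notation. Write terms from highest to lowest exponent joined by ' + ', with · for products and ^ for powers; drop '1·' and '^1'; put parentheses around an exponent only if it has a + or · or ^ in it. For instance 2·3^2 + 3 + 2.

3^(3 + 1) + 2

i=0: 10 = 2^(2 + 1) + 2 (b=2); 2→3: 3^(3 + 1) + 3 = 84; 84−1 = 83
i=1: 83 = 3^(3 + 1) + 2 (b=3); 3→4: 4^(4 + 1) + 2 = 1026; 1026−1 = 1025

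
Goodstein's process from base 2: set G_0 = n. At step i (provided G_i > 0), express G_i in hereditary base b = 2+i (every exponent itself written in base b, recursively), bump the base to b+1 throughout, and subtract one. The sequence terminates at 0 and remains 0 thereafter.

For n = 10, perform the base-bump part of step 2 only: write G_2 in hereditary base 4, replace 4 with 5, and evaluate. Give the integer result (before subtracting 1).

15626

G_0=10  [base 2] 2^(2 + 1) + 2  →[2↦3]→  3^(3 + 1) + 3 = 84  −1 ⇒ G_1=83
G_1=83  [base 3] 3^(3 + 1) + 2  →[3↦4]→  4^(4 + 1) + 2 = 1026  −1 ⇒ G_2=1025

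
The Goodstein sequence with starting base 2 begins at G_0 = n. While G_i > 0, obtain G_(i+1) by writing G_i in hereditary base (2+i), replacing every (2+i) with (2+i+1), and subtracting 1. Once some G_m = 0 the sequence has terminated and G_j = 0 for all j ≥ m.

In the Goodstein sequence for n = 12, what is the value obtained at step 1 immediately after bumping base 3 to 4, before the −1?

base 2: 12 = 2^(2 + 1) + 2^2; at 3: 3^(3 + 1) + 3^3 = 108; next = 107
base 3: 107 = 3^(3 + 1) + 2·3^2 + 2·3 + 2; at 4: 4^(4 + 1) + 2·4^2 + 2·4 + 2 = 1066; next = 1065

1066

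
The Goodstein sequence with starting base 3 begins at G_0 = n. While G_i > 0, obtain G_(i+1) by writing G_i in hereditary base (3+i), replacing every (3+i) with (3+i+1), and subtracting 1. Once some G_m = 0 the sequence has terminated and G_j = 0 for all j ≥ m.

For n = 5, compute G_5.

[0] 5 ≡ 3 + 2 (base 3). Lift 4: 6. −1: 5.
[1] 5 ≡ 4 + 1 (base 4). Lift 5: 6. −1: 5.
[2] 5 ≡ 5 (base 5). Lift 6: 6. −1: 5.
[3] 5 ≡ 5 (base 6). Lift 7: 5. −1: 4.
[4] 4 ≡ 4 (base 7). Lift 8: 4. −1: 3.
[5] 3 ≡ 3 (base 8). Lift 9: 3. −1: 2.

3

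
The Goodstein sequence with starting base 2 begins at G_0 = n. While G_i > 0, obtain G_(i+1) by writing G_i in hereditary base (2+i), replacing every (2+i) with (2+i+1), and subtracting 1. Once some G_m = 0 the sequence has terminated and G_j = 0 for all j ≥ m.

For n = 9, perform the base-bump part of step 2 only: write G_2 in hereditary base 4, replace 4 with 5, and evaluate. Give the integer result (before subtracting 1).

(0) 9|_2 = 2^(2 + 1) + 1 ↦ 3^(3 + 1) + 1|_3 = 82 ⇒ 81
(1) 81|_3 = 3^(3 + 1) ↦ 4^(4 + 1)|_4 = 1024 ⇒ 1023
(2) 1023|_4 = 3·4^4 + 3·4^3 + 3·4^2 + 3·4 + 3 ↦ 3·5^5 + 3·5^3 + 3·5^2 + 3·5 + 3|_5 = 9843 ⇒ 9842

9843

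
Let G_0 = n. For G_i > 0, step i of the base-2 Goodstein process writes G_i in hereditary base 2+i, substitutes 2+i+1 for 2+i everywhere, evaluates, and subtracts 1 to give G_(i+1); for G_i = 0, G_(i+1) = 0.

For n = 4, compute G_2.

41

[0] 4 ≡ 2^2 (base 2). Lift 3: 27. −1: 26.
[1] 26 ≡ 2·3^2 + 2·3 + 2 (base 3). Lift 4: 42. −1: 41.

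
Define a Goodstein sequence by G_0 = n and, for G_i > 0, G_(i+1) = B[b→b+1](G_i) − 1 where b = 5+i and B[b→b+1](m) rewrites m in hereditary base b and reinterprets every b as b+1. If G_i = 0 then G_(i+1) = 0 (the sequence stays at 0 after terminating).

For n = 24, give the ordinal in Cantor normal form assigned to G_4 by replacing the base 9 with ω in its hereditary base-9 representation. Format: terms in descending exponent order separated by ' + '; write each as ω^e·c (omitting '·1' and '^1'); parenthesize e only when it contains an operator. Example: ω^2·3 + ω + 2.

ω·4

24 —HB5→ 4·5 + 4 —bump→ 4·6 + 4 = 28 —(−1)→ 27
27 —HB6→ 4·6 + 3 —bump→ 4·7 + 3 = 31 —(−1)→ 30
30 —HB7→ 4·7 + 2 —bump→ 4·8 + 2 = 34 —(−1)→ 33
33 —HB8→ 4·8 + 1 —bump→ 4·9 + 1 = 37 —(−1)→ 36
36 —HB9→ 4·9 —bump→ 4·10 = 40 —(−1)→ 39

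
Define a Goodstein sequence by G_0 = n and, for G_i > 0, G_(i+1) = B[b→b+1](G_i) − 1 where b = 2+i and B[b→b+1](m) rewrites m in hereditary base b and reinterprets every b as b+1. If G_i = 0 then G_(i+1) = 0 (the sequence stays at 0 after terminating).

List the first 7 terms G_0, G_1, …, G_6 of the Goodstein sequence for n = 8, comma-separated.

G_0=8  [base 2] 2^(2 + 1)  →[2↦3]→  3^(3 + 1) = 81  −1 ⇒ G_1=80
G_1=80  [base 3] 2·3^3 + 2·3^2 + 2·3 + 2  →[3↦4]→  2·4^4 + 2·4^2 + 2·4 + 2 = 554  −1 ⇒ G_2=553
G_2=553  [base 4] 2·4^4 + 2·4^2 + 2·4 + 1  →[4↦5]→  2·5^5 + 2·5^2 + 2·5 + 1 = 6311  −1 ⇒ G_3=6310
G_3=6310  [base 5] 2·5^5 + 2·5^2 + 2·5  →[5↦6]→  2·6^6 + 2·6^2 + 2·6 = 93396  −1 ⇒ G_4=93395
G_4=93395  [base 6] 2·6^6 + 2·6^2 + 6 + 5  →[6↦7]→  2·7^7 + 2·7^2 + 7 + 5 = 1647196  −1 ⇒ G_5=1647195
G_5=1647195  [base 7] 2·7^7 + 2·7^2 + 7 + 4  →[7↦8]→  2·8^8 + 2·8^2 + 8 + 4 = 33554572  −1 ⇒ G_6=33554571

8, 80, 553, 6310, 93395, 1647195, 33554571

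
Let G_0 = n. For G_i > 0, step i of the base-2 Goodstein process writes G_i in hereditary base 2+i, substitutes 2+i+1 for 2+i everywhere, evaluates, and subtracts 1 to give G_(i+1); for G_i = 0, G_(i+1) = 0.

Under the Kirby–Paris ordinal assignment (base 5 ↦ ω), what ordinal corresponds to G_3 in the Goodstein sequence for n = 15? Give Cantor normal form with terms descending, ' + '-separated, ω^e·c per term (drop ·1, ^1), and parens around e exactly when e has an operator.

ω^(ω + 1) + ω^ω + 2

[0] 15 ≡ 2^(2 + 1) + 2^2 + 2 + 1 (base 2). Lift 3: 112. −1: 111.
[1] 111 ≡ 3^(3 + 1) + 3^3 + 3 (base 3). Lift 4: 1284. −1: 1283.
[2] 1283 ≡ 4^(4 + 1) + 4^4 + 3 (base 4). Lift 5: 18753. −1: 18752.
[3] 18752 ≡ 5^(5 + 1) + 5^5 + 2 (base 5). Lift 6: 326594. −1: 326593.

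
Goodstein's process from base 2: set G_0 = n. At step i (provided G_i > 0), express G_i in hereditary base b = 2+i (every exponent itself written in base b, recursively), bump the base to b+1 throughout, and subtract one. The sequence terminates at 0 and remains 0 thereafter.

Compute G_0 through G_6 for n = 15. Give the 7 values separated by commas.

i=0: 15 = 2^(2 + 1) + 2^2 + 2 + 1 (b=2); 2→3: 3^(3 + 1) + 3^3 + 3 + 1 = 112; 112−1 = 111
i=1: 111 = 3^(3 + 1) + 3^3 + 3 (b=3); 3→4: 4^(4 + 1) + 4^4 + 4 = 1284; 1284−1 = 1283
i=2: 1283 = 4^(4 + 1) + 4^4 + 3 (b=4); 4→5: 5^(5 + 1) + 5^5 + 3 = 18753; 18753−1 = 18752
i=3: 18752 = 5^(5 + 1) + 5^5 + 2 (b=5); 5→6: 6^(6 + 1) + 6^6 + 2 = 326594; 326594−1 = 326593
i=4: 326593 = 6^(6 + 1) + 6^6 + 1 (b=6); 6→7: 7^(7 + 1) + 7^7 + 1 = 6588345; 6588345−1 = 6588344
i=5: 6588344 = 7^(7 + 1) + 7^7 (b=7); 7→8: 8^(8 + 1) + 8^8 = 150994944; 150994944−1 = 150994943

15, 111, 1283, 18752, 326593, 6588344, 150994943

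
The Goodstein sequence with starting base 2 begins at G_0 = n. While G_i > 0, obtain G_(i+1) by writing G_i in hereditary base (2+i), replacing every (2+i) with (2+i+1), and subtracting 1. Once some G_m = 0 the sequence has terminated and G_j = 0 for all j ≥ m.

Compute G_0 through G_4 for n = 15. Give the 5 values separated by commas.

15, 111, 1283, 18752, 326593

base 2: 15 = 2^(2 + 1) + 2^2 + 2 + 1; at 3: 3^(3 + 1) + 3^3 + 3 + 1 = 112; next = 111
base 3: 111 = 3^(3 + 1) + 3^3 + 3; at 4: 4^(4 + 1) + 4^4 + 4 = 1284; next = 1283
base 4: 1283 = 4^(4 + 1) + 4^4 + 3; at 5: 5^(5 + 1) + 5^5 + 3 = 18753; next = 18752
base 5: 18752 = 5^(5 + 1) + 5^5 + 2; at 6: 6^(6 + 1) + 6^6 + 2 = 326594; next = 326593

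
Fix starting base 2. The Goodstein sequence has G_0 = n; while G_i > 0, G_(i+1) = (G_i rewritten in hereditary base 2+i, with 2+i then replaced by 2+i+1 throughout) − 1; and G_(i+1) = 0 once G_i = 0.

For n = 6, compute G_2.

257

6 —HB2→ 2^2 + 2 —bump→ 3^3 + 3 = 30 —(−1)→ 29
29 —HB3→ 3^3 + 2 —bump→ 4^4 + 2 = 258 —(−1)→ 257
257 —HB4→ 4^4 + 1 —bump→ 5^5 + 1 = 3126 —(−1)→ 3125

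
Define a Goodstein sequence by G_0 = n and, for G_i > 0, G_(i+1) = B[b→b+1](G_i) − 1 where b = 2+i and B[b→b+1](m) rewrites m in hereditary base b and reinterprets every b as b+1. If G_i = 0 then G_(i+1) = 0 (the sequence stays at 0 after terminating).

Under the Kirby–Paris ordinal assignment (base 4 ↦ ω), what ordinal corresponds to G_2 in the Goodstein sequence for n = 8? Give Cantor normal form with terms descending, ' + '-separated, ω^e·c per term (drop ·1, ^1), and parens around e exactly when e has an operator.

ω^ω·2 + ω^2·2 + ω·2 + 1

G_0=8  [base 2] 2^(2 + 1)  →[2↦3]→  3^(3 + 1) = 81  −1 ⇒ G_1=80
G_1=80  [base 3] 2·3^3 + 2·3^2 + 2·3 + 2  →[3↦4]→  2·4^4 + 2·4^2 + 2·4 + 2 = 554  −1 ⇒ G_2=553
G_2=553  [base 4] 2·4^4 + 2·4^2 + 2·4 + 1  →[4↦5]→  2·5^5 + 2·5^2 + 2·5 + 1 = 6311  −1 ⇒ G_3=6310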